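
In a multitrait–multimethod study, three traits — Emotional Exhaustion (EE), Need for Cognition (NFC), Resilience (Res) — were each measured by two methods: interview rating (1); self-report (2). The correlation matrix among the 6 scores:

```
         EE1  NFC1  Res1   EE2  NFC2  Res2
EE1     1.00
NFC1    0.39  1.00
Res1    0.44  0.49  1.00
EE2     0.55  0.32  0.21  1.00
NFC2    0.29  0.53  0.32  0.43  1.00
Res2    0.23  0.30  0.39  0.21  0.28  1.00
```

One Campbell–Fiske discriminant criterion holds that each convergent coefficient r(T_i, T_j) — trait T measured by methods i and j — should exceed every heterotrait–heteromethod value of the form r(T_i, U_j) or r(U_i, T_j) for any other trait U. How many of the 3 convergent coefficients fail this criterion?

0

Convergent coefficients and their comparison sets:
EE (methods 1·2): 0.55 vs {0.29, 0.32, 0.23, 0.21} → pass.
NFC (methods 1·2): 0.53 vs {0.32, 0.29, 0.30, 0.32} → pass.
Res (methods 1·2): 0.39 vs {0.21, 0.23, 0.32, 0.30} → pass.
0 of 3 fail.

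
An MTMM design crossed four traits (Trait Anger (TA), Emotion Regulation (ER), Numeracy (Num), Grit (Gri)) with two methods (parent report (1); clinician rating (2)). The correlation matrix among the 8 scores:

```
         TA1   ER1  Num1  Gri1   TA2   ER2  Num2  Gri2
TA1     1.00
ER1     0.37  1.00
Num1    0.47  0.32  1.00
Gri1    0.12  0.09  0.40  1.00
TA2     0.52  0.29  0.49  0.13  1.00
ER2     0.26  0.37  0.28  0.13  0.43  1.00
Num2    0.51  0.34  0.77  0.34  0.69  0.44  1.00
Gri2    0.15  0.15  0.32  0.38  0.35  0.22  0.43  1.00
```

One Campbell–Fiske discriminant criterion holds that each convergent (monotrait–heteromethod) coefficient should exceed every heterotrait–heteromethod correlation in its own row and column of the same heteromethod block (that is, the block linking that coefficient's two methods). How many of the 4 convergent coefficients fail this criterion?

0

Checking each validity diagonal entry against its comparison values:
TA (methods 1·2): 0.52 vs {0.26, 0.29, 0.51, 0.49, 0.15, 0.13} → pass.
ER (methods 1·2): 0.37 vs {0.29, 0.26, 0.34, 0.28, 0.15, 0.13} → pass.
Num (methods 1·2): 0.77 vs {0.49, 0.51, 0.28, 0.34, 0.32, 0.34} → pass.
Gri (methods 1·2): 0.38 vs {0.13, 0.15, 0.13, 0.15, 0.34, 0.32} → pass.
0 of 4 fail.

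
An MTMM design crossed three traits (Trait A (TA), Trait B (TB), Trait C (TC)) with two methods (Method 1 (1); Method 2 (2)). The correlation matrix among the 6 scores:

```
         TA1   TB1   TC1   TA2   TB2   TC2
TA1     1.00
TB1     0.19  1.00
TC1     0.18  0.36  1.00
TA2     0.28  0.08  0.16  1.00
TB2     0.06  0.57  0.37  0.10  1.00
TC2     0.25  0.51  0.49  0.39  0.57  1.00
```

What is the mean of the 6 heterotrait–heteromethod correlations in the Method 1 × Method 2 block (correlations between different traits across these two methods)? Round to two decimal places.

0.24

HTHM values (method 1 × method 2): 0.06, 0.25, 0.08, 0.51, 0.16, 0.37; mean = 1.43/6 = 0.24.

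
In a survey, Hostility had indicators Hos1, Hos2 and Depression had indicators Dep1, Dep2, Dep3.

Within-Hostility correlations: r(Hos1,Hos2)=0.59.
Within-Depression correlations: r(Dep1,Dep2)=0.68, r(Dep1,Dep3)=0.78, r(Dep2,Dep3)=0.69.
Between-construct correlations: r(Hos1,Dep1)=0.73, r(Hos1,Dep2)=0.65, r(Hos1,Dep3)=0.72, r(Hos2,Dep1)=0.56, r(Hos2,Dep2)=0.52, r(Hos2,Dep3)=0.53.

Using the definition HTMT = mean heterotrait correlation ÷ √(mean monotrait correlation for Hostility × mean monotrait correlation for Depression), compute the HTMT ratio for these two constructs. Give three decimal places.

Mean between = 3.71/6 = 0.6183.
Mean within-Hos = 0.59/1 = 0.5900; mean within-Dep = 2.15/3 = 0.7167.
Geometric mean = √(0.5900 × 0.7167) = 0.6503.
HTMT = 0.6183 / 0.6503 = 0.951.

0.951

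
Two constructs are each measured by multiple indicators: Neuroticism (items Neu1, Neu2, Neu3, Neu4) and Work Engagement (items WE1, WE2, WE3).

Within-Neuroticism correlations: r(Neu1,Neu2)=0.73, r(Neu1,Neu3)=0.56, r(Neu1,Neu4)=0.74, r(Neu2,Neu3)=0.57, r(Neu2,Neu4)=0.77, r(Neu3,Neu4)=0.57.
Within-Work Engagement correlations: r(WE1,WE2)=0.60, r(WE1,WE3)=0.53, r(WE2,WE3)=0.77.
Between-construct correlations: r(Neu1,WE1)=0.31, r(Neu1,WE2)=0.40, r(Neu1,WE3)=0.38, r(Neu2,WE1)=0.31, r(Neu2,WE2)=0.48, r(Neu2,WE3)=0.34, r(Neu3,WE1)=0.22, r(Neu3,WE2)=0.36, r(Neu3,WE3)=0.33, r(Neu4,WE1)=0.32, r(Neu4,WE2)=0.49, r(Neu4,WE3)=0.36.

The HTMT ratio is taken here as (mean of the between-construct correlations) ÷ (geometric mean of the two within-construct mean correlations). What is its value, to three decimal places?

Mean heterotrait r = 4.30/12 = 0.3583.
Mean within-Neu = 3.94/6 = 0.6567; mean within-WE = 1.90/3 = 0.6333.
Geometric mean = √(0.6567 × 0.6333) = 0.6449.
HTMT = 0.3583 / 0.6449 = 0.556.

0.556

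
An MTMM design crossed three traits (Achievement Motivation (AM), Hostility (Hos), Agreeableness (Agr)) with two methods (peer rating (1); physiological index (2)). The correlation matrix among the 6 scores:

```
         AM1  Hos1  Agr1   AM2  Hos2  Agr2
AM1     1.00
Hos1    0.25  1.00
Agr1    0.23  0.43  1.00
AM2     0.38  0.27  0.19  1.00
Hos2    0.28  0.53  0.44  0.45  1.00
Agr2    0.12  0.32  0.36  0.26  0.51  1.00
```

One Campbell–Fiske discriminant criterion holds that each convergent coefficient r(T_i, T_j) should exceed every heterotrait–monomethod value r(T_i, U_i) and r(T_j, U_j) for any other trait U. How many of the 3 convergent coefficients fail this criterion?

2

Convergent coefficients and their comparison sets:
AM (methods 1·2): 0.38 vs {0.25, 0.45, 0.23, 0.26} → fail.
Hos (methods 1·2): 0.53 vs {0.25, 0.45, 0.43, 0.51} → pass.
Agr (methods 1·2): 0.36 vs {0.23, 0.26, 0.43, 0.51} → fail.
2 of 3 fail.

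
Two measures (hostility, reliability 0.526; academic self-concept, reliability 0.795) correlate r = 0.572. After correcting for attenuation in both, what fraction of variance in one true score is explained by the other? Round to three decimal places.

0.782

Disattenuated r = 0.572 / √(0.526 × 0.795) = 0.572 / 0.6467 = 0.8845.
Shared true-score variance = 0.8845² = 0.7823 ≈ 0.782.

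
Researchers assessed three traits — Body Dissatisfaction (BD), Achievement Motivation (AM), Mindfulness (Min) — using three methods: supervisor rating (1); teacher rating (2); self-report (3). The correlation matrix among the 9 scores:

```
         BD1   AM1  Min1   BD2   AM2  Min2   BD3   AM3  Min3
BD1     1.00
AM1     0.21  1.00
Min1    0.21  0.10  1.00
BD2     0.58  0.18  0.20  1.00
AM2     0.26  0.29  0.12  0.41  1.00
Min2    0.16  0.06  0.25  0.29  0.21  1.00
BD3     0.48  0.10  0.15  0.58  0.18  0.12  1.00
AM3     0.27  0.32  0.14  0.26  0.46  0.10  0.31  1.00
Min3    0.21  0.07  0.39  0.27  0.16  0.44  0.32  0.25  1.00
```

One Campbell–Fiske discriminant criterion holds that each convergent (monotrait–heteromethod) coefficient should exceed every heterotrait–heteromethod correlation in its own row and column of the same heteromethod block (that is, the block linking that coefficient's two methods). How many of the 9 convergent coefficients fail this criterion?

0

Checking each validity diagonal entry against its comparison values:
BD (methods 1·2): 0.58 vs {0.26, 0.18, 0.16, 0.20} → pass.
BD (methods 1·3): 0.48 vs {0.27, 0.10, 0.21, 0.15} → pass.
BD (methods 2·3): 0.58 vs {0.26, 0.18, 0.27, 0.12} → pass.
AM (methods 1·2): 0.29 vs {0.18, 0.26, 0.06, 0.12} → pass.
AM (methods 1·3): 0.32 vs {0.10, 0.27, 0.07, 0.14} → pass.
AM (methods 2·3): 0.46 vs {0.18, 0.26, 0.16, 0.10} → pass.
Min (methods 1·2): 0.25 vs {0.20, 0.16, 0.12, 0.06} → pass.
Min (methods 1·3): 0.39 vs {0.15, 0.21, 0.14, 0.07} → pass.
Min (methods 2·3): 0.44 vs {0.12, 0.27, 0.10, 0.16} → pass.
0 of 9 fail.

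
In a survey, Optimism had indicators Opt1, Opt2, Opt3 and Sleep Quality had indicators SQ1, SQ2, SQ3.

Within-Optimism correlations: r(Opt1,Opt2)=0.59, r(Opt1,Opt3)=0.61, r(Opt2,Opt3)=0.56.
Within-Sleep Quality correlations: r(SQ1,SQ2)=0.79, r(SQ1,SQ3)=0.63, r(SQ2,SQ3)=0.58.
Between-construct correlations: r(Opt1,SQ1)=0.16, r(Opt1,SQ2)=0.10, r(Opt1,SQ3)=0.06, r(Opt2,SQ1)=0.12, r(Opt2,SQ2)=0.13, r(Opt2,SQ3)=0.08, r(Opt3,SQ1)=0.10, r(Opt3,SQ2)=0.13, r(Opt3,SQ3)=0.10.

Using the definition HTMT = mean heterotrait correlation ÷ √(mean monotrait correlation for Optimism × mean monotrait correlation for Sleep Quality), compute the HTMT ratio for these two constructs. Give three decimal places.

Between-construct mean = 0.98/9 = 0.1089.
Mean within-Opt = 1.76/3 = 0.5867; mean within-SQ = 2.00/3 = 0.6667.
Geometric mean = √(0.5867 × 0.6667) = 0.6254.
HTMT = 0.1089 / 0.6254 = 0.174.

0.174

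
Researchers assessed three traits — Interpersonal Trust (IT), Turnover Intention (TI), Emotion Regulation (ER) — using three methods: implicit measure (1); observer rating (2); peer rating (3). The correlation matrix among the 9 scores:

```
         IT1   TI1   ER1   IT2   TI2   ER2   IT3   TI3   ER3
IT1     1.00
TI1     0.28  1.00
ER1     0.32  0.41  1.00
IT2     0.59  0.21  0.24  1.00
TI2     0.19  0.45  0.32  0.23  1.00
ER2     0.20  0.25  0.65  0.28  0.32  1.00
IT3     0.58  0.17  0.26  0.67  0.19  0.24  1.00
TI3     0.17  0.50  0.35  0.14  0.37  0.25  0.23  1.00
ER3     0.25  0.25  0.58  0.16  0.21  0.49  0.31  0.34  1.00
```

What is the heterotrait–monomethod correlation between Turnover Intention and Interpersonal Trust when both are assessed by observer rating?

Different traits, same method: r(TI2, IT2) = 0.23.

0.23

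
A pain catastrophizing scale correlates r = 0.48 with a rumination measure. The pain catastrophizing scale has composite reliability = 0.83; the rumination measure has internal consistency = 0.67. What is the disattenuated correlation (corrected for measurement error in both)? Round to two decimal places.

r_true = r_obs / √(r_xx · r_yy) = 0.48 / √(0.83 × 0.67) = 0.48 / √0.5561 = 0.48 / 0.7457 ≈ 0.64.

0.64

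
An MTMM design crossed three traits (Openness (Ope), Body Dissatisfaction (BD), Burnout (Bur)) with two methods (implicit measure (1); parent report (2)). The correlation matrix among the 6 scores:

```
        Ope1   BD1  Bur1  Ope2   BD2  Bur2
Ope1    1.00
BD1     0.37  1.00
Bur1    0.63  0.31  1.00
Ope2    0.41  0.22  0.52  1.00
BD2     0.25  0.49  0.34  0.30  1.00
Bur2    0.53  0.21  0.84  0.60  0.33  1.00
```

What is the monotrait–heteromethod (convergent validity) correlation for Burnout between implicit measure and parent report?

0.84

Same trait (Bur), different methods: r(Bur1, Bur2) = 0.84.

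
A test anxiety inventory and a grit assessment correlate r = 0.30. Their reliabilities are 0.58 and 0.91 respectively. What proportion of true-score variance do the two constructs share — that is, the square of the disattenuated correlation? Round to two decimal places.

0.17

Disattenuated r = 0.30 / √(0.58 × 0.91) = 0.30 / 0.7265 = 0.4129.
Shared true-score variance = 0.4129² = 0.1705 ≈ 0.17.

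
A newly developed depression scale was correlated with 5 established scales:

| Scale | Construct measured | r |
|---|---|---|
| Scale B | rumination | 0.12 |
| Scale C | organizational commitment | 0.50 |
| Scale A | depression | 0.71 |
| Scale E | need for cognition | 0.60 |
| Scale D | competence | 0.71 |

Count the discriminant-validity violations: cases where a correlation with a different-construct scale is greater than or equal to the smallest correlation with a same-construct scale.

1

Convergent (same construct = depression): Scale A.
Smallest convergent = 0.71. Discriminant values: 0.12, 0.50, 0.60, 0.71; count ≥ 0.71 → 1.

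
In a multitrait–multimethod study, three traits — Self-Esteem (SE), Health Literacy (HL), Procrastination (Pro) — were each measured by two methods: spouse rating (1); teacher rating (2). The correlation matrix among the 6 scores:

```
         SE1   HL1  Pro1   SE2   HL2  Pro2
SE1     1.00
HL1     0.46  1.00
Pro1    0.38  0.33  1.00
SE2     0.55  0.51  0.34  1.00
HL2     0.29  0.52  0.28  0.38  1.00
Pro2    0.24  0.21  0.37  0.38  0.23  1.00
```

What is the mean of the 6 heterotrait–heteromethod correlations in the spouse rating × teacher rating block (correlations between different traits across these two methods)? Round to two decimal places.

0.31

HTHM values (method 1 × method 2): 0.29, 0.24, 0.51, 0.21, 0.34, 0.28; mean = 1.87/6 = 0.31.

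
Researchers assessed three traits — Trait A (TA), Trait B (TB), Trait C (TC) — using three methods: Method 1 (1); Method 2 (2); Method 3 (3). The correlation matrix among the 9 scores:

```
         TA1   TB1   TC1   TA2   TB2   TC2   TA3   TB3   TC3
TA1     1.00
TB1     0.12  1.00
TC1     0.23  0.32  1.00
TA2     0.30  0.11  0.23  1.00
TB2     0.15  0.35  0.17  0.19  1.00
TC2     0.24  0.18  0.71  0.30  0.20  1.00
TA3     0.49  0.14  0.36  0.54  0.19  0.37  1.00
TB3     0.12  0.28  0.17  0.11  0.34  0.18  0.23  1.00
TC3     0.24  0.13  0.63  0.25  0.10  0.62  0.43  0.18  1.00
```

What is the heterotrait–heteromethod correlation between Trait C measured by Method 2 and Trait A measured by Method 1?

0.24

Different traits and methods: r(TC2, TA1) = 0.24.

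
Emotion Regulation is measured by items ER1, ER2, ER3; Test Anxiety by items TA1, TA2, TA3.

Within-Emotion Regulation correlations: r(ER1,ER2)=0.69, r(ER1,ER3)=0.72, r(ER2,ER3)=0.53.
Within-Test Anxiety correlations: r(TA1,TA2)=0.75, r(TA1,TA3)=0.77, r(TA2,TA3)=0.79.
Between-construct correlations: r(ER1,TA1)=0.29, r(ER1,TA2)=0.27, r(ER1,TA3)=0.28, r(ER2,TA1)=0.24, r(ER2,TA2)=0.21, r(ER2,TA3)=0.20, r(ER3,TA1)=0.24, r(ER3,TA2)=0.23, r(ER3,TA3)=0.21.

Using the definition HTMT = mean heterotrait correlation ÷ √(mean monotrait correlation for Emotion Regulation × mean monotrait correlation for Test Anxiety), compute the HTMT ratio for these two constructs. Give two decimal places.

Between-construct mean = 2.17/9 = 0.2411.
Mean within-ER = 1.94/3 = 0.6467; mean within-TA = 2.31/3 = 0.7700.
Geometric mean = √(0.6467 × 0.7700) = 0.7057.
HTMT = 0.2411 / 0.7057 = 0.34.

0.34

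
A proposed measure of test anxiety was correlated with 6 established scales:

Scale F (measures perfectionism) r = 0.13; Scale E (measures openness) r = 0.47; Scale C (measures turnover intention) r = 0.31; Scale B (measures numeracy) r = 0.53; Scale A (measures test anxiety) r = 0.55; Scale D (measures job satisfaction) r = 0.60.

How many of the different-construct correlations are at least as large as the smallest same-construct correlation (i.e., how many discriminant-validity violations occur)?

1

Convergent (same construct = test anxiety): Scale A.
Smallest convergent = 0.55. Discriminant values: 0.13, 0.47, 0.31, 0.53, 0.60; count ≥ 0.55 → 1.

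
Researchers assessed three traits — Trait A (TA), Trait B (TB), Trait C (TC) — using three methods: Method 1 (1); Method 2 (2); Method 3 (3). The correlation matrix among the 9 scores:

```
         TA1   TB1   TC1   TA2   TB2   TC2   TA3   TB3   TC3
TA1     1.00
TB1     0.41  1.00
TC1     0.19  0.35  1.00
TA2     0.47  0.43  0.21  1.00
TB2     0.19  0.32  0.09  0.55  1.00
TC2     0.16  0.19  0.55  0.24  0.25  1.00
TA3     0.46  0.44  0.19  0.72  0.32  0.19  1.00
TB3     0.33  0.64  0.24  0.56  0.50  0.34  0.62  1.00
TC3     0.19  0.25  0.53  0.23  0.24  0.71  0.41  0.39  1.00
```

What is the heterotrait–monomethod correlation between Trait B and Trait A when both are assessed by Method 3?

Different traits, same method: r(TB3, TA3) = 0.62.

0.62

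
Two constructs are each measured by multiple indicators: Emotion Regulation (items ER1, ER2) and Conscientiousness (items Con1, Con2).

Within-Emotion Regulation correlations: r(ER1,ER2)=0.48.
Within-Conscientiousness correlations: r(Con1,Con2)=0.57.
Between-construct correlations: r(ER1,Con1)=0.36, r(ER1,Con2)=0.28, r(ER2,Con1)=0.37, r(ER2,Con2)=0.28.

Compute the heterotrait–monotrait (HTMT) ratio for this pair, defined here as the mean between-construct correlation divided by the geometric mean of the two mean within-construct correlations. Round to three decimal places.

Between-construct mean = 1.29/4 = 0.3225.
Mean within-ER = 0.48/1 = 0.4800; mean within-Con = 0.57/1 = 0.5700.
Geometric mean = √(0.4800 × 0.5700) = 0.5231.
HTMT = 0.3225 / 0.5231 = 0.617.

0.617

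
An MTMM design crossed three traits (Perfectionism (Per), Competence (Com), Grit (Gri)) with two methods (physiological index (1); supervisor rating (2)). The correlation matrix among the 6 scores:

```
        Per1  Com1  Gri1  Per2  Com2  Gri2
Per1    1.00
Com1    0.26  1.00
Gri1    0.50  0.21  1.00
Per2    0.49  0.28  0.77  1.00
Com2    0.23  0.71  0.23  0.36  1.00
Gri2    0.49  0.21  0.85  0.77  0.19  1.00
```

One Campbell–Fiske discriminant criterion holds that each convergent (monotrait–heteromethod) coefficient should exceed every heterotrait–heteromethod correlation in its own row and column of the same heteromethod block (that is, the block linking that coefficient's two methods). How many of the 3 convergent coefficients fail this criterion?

1

Checking each validity diagonal entry against its comparison values:
Per (methods 1·2): 0.49 vs {0.23, 0.28, 0.49, 0.77} → fail.
Com (methods 1·2): 0.71 vs {0.28, 0.23, 0.21, 0.23} → pass.
Gri (methods 1·2): 0.85 vs {0.77, 0.49, 0.23, 0.21} → pass.
1 of 3 fail.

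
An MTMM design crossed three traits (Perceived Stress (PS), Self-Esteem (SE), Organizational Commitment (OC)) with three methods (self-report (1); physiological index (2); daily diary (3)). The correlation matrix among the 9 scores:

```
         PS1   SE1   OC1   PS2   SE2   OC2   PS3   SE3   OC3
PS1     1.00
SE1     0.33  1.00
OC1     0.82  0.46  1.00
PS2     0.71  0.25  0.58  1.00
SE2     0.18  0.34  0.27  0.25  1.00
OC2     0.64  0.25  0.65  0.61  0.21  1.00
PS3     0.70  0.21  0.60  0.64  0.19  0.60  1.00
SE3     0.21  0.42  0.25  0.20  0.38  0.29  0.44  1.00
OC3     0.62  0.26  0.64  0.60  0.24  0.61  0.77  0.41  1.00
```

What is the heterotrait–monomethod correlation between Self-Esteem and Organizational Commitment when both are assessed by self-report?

Different traits, same method: r(SE1, OC1) = 0.46.

0.46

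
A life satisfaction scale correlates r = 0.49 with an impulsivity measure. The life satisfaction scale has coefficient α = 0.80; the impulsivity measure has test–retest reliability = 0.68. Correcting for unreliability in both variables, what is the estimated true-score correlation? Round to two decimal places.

0.66

r_true = r_obs / √(r_xx · r_yy) = 0.49 / √(0.80 × 0.68) = 0.49 / √0.5440 = 0.49 / 0.7376 ≈ 0.66.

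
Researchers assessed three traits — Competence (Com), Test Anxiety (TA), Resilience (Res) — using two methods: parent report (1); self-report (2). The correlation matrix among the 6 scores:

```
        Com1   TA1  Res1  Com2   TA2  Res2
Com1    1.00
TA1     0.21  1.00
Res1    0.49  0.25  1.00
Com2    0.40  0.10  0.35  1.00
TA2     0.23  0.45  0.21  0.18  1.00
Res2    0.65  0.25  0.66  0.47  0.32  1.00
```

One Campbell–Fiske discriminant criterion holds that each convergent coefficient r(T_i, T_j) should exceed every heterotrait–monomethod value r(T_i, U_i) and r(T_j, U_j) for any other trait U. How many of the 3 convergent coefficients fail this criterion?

1

Checking each validity diagonal entry against its comparison values:
Com (methods 1·2): 0.40 vs {0.21, 0.18, 0.49, 0.47} → fail.
TA (methods 1·2): 0.45 vs {0.21, 0.18, 0.25, 0.32} → pass.
Res (methods 1·2): 0.66 vs {0.49, 0.47, 0.25, 0.32} → pass.
1 of 3 fail.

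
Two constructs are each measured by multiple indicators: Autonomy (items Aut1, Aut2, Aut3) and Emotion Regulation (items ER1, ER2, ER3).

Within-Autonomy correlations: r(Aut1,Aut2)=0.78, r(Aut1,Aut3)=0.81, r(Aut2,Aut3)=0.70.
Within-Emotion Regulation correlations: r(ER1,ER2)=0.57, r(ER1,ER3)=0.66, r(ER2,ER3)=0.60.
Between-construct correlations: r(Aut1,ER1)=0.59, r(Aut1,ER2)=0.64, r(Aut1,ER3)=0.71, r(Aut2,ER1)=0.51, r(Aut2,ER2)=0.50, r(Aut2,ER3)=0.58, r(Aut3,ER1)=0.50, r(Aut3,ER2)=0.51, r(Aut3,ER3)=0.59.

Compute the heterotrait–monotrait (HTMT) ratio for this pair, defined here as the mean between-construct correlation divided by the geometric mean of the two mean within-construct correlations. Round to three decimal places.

Between-construct mean = 5.13/9 = 0.5700.
Mean within-Aut = 2.29/3 = 0.7633; mean within-ER = 1.83/3 = 0.6100.
Geometric mean = √(0.7633 × 0.6100) = 0.6824.
HTMT = 0.5700 / 0.6824 = 0.835.

0.835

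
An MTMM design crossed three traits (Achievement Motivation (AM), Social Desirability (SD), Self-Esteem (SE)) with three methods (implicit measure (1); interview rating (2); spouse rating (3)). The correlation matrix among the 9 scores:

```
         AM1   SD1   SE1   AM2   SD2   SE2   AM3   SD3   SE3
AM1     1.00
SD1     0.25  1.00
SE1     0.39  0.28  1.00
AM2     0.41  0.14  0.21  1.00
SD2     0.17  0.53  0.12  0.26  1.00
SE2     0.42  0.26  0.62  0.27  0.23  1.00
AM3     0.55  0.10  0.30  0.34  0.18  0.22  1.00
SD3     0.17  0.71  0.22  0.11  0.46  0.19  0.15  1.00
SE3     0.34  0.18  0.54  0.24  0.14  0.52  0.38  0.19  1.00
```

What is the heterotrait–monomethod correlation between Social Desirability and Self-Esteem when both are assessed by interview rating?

0.23

Different traits, same method: r(SD2, SE2) = 0.23.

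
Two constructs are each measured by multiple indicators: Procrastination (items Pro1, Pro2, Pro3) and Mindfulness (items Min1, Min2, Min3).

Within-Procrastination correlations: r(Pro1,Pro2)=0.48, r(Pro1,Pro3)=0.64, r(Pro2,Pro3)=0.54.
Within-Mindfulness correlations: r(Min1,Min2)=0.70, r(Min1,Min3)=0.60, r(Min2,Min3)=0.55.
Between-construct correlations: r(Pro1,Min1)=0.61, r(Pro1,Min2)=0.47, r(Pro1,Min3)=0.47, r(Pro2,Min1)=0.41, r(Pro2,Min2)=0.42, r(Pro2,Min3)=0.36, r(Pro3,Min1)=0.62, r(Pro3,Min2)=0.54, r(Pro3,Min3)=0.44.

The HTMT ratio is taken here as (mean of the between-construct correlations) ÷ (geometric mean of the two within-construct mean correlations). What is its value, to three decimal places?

0.826

Between-construct mean = 4.34/9 = 0.4822.
Mean within-Pro = 1.66/3 = 0.5533; mean within-Min = 1.85/3 = 0.6167.
Geometric mean = √(0.5533 × 0.6167) = 0.5841.
HTMT = 0.4822 / 0.5841 = 0.826.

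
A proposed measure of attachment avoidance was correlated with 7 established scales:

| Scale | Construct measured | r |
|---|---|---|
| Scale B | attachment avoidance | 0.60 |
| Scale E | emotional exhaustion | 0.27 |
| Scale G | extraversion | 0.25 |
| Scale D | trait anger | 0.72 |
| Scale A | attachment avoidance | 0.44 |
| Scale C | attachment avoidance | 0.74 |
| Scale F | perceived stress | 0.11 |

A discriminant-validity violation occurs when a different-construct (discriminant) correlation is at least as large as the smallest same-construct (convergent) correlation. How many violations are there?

Convergent (same construct = attachment avoidance): Scale B, Scale A, Scale C.
Smallest convergent = 0.44. Discriminant values: 0.27, 0.25, 0.72, 0.11; count ≥ 0.44 → 1.

1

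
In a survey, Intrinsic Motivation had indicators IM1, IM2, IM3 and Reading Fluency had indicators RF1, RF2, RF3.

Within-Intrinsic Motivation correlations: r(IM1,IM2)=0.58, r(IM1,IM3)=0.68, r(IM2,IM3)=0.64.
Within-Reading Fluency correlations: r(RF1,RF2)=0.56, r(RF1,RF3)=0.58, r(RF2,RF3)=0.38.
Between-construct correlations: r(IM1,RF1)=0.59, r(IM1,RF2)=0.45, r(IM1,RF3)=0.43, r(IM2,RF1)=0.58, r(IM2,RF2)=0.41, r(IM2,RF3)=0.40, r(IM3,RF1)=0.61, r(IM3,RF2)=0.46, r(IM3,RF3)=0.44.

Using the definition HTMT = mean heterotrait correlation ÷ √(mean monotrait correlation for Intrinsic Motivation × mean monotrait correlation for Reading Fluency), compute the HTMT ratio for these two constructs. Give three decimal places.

0.857

Between-construct mean = 4.37/9 = 0.4856.
Mean within-IM = 1.90/3 = 0.6333; mean within-RF = 1.52/3 = 0.5067.
Geometric mean = √(0.6333 × 0.5067) = 0.5665.
HTMT = 0.4856 / 0.5665 = 0.857.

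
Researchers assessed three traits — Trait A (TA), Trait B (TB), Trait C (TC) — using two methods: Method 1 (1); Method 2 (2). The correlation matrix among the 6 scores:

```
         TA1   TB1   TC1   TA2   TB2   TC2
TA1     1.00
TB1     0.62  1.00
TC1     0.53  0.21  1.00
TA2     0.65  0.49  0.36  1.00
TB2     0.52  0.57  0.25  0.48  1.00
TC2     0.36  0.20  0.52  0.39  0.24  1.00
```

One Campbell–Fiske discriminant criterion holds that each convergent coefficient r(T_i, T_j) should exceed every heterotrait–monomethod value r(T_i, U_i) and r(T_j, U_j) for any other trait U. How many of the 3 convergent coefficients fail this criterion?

Each convergent coefficient versus the relevant comparison correlations:
TA (methods 1·2): 0.65 vs {0.62, 0.48, 0.53, 0.39} → pass.
TB (methods 1·2): 0.57 vs {0.62, 0.48, 0.21, 0.24} → fail.
TC (methods 1·2): 0.52 vs {0.53, 0.39, 0.21, 0.24} → fail.
2 of 3 fail.

2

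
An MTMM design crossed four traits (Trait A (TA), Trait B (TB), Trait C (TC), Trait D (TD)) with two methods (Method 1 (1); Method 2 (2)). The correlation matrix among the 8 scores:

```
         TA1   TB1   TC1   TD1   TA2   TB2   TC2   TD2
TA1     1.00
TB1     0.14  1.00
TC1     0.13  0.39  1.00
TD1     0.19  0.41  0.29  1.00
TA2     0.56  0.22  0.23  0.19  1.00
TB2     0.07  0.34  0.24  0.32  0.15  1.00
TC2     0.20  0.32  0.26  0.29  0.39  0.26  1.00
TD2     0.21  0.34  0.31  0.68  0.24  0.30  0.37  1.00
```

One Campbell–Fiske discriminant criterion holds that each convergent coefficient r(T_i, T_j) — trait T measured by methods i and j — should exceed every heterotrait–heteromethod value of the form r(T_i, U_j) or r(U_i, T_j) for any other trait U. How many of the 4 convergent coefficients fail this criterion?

Each convergent coefficient versus the relevant comparison correlations:
TA (methods 1·2): 0.56 vs {0.07, 0.22, 0.20, 0.23, 0.21, 0.19} → pass.
TB (methods 1·2): 0.34 vs {0.22, 0.07, 0.32, 0.24, 0.34, 0.32} → fail.
TC (methods 1·2): 0.26 vs {0.23, 0.20, 0.24, 0.32, 0.31, 0.29} → fail.
TD (methods 1·2): 0.68 vs {0.19, 0.21, 0.32, 0.34, 0.29, 0.31} → pass.
2 of 4 fail.

2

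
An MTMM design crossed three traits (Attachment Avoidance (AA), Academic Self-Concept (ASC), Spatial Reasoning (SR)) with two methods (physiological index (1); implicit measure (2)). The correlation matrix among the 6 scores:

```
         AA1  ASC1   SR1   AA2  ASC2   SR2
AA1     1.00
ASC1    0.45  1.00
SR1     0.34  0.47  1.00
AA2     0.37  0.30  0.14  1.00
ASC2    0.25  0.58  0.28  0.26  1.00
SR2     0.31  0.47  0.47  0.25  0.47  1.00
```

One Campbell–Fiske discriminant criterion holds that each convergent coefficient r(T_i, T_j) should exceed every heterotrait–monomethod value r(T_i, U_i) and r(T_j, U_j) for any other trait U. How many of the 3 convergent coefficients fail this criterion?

Convergent coefficients and their comparison sets:
AA (methods 1·2): 0.37 vs {0.45, 0.26, 0.34, 0.25} → fail.
ASC (methods 1·2): 0.58 vs {0.45, 0.26, 0.47, 0.47} → pass.
SR (methods 1·2): 0.47 vs {0.34, 0.25, 0.47, 0.47} → fail.
2 of 3 fail.

2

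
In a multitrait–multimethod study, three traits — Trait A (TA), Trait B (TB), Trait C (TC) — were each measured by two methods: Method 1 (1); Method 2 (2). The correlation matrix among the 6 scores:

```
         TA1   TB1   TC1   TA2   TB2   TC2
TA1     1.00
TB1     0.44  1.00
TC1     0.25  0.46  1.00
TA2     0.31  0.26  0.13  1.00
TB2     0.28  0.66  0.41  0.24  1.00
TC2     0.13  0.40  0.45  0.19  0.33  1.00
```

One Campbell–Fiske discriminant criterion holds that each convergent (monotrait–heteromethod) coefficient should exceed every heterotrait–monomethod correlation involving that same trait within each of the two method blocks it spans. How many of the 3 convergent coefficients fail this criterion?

2

Each convergent coefficient versus the relevant comparison correlations:
TA (methods 1·2): 0.31 vs {0.44, 0.24, 0.25, 0.19} → fail.
TB (methods 1·2): 0.66 vs {0.44, 0.24, 0.46, 0.33} → pass.
TC (methods 1·2): 0.45 vs {0.25, 0.19, 0.46, 0.33} → fail.
2 of 3 fail.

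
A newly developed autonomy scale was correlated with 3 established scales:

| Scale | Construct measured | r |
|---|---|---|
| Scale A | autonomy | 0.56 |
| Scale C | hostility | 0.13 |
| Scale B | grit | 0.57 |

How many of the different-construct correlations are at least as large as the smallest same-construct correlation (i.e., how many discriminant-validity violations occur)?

Convergent (same construct = autonomy): Scale A.
Smallest convergent = 0.56. Discriminant values: 0.13, 0.57; count ≥ 0.56 → 1.

1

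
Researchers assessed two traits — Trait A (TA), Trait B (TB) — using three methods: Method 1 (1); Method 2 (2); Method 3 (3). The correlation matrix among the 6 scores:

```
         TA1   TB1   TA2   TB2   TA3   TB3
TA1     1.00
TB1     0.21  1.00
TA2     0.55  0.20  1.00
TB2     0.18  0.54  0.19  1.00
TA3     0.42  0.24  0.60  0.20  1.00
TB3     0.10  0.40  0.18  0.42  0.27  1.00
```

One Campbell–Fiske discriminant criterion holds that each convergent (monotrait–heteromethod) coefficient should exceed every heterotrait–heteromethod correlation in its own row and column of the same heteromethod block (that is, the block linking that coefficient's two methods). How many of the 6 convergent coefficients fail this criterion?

0

Convergent coefficients and their comparison sets:
TA (methods 1·2): 0.55 vs {0.18, 0.20} → pass.
TA (methods 1·3): 0.42 vs {0.10, 0.24} → pass.
TA (methods 2·3): 0.60 vs {0.18, 0.20} → pass.
TB (methods 1·2): 0.54 vs {0.20, 0.18} → pass.
TB (methods 1·3): 0.40 vs {0.24, 0.10} → pass.
TB (methods 2·3): 0.42 vs {0.20, 0.18} → pass.
0 of 6 fail.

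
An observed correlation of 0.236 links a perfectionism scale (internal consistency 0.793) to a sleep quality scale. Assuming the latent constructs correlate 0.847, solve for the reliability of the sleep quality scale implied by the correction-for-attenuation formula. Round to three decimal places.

0.098

r_true = r_obs / √(r_xx · r_yy) ⇒ 0.847 = 0.236 / √(0.793 · r_yy).
√(0.793 · r_yy) = 0.236 / 0.847 = 0.2786; 0.793 · r_yy = 0.0776; r_yy = 0.0776 / 0.793 ≈ 0.098.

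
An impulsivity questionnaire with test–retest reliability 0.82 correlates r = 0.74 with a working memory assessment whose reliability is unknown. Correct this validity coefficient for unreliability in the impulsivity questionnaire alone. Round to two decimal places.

Single correction: r_c = r_obs / √r_xx = 0.74 / √0.82 = 0.74 / 0.9055 ≈ 0.82.

0.82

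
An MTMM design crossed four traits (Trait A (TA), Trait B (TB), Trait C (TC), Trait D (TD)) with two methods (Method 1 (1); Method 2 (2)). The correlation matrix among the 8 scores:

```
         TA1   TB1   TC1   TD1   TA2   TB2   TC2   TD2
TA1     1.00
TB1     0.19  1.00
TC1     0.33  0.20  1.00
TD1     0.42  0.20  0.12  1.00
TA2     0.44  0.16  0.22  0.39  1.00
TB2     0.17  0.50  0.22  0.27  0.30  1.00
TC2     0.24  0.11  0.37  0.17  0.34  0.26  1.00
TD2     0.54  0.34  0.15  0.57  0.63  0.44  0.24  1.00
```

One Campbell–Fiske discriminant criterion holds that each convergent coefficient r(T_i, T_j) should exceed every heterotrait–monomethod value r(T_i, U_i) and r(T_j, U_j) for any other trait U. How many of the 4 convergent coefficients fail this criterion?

2

Convergent coefficients and their comparison sets:
TA (methods 1·2): 0.44 vs {0.19, 0.30, 0.33, 0.34, 0.42, 0.63} → fail.
TB (methods 1·2): 0.50 vs {0.19, 0.30, 0.20, 0.26, 0.20, 0.44} → pass.
TC (methods 1·2): 0.37 vs {0.33, 0.34, 0.20, 0.26, 0.12, 0.24} → pass.
TD (methods 1·2): 0.57 vs {0.42, 0.63, 0.20, 0.44, 0.12, 0.24} → fail.
2 of 4 fail.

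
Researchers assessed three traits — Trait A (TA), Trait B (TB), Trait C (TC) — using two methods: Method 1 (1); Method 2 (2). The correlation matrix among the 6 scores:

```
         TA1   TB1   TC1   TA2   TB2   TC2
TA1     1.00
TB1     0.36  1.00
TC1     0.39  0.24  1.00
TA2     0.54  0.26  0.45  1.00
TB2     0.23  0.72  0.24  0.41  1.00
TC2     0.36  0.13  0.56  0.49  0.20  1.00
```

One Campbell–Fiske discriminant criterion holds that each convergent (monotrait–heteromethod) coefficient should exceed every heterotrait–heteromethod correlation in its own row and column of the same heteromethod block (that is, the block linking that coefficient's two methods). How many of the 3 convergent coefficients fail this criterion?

Checking each validity diagonal entry against its comparison values:
TA (methods 1·2): 0.54 vs {0.23, 0.26, 0.36, 0.45} → pass.
TB (methods 1·2): 0.72 vs {0.26, 0.23, 0.13, 0.24} → pass.
TC (methods 1·2): 0.56 vs {0.45, 0.36, 0.24, 0.13} → pass.
0 of 3 fail.

0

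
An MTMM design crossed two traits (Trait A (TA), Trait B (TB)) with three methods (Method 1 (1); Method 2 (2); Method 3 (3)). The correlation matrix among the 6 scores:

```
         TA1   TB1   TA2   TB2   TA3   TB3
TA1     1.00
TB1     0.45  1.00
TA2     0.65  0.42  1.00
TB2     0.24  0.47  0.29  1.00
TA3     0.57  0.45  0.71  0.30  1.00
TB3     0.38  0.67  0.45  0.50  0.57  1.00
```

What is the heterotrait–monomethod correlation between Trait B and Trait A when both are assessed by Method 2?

0.29

Different traits, same method: r(TB2, TA2) = 0.29.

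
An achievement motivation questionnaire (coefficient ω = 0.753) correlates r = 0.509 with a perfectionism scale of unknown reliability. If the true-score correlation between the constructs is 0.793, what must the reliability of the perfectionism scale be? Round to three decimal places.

r_true = r_obs / √(r_xx · r_yy) ⇒ 0.793 = 0.509 / √(0.753 · r_yy).
√(0.753 · r_yy) = 0.509 / 0.793 = 0.6419; 0.753 · r_yy = 0.4120; r_yy = 0.4120 / 0.753 ≈ 0.547.

0.547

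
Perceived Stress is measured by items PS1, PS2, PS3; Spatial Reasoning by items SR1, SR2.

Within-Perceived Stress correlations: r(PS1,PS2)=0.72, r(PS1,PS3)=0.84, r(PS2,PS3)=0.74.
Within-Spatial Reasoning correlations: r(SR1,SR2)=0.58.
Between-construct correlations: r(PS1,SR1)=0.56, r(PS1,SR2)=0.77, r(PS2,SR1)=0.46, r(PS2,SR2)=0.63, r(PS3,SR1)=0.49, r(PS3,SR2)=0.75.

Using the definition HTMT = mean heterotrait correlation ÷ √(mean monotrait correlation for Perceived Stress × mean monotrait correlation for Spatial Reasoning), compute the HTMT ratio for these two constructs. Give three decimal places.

0.915

Mean heterotrait r = 3.66/6 = 0.6100.
Mean within-PS = 2.30/3 = 0.7667; mean within-SR = 0.58/1 = 0.5800.
Geometric mean = √(0.7667 × 0.5800) = 0.6668.
HTMT = 0.6100 / 0.6668 = 0.915.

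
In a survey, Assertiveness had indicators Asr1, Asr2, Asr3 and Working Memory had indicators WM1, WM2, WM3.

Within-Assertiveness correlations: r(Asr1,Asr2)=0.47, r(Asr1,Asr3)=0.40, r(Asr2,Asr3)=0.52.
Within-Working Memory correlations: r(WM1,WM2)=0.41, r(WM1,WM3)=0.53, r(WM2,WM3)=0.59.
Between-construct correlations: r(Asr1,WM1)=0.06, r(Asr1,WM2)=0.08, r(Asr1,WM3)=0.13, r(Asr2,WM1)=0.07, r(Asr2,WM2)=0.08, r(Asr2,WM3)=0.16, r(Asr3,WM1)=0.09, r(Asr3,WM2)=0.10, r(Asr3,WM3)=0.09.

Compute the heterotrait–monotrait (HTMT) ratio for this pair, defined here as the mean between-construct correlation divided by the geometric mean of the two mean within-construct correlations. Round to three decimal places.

Mean heterotrait r = 0.86/9 = 0.0956.
Mean within-Asr = 1.39/3 = 0.4633; mean within-WM = 1.53/3 = 0.5100.
Geometric mean = √(0.4633 × 0.5100) = 0.4861.
HTMT = 0.0956 / 0.4861 = 0.197.

0.197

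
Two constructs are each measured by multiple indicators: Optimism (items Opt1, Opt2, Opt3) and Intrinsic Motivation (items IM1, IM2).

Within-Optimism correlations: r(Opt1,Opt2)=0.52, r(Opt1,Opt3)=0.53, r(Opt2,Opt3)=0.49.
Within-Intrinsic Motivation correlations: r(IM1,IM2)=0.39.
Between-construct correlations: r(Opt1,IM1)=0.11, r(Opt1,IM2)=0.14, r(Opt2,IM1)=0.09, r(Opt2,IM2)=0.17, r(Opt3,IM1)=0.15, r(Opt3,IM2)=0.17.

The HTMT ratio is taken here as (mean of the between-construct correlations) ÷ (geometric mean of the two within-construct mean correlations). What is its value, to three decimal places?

0.309

Mean between = 0.83/6 = 0.1383.
Mean within-Opt = 1.54/3 = 0.5133; mean within-IM = 0.39/1 = 0.3900.
Geometric mean = √(0.5133 × 0.3900) = 0.4474.
HTMT = 0.1383 / 0.4474 = 0.309.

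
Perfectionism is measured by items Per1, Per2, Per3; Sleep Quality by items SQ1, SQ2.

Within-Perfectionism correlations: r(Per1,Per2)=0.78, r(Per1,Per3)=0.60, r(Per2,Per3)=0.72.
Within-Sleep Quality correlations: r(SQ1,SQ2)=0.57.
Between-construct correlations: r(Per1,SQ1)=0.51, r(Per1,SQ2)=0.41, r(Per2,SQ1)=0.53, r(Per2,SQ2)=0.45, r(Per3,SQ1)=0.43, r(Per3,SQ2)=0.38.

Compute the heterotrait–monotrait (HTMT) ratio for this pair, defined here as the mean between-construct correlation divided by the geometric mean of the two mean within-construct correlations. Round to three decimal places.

Mean between = 2.71/6 = 0.4517.
Mean within-Per = 2.10/3 = 0.7000; mean within-SQ = 0.57/1 = 0.5700.
Geometric mean = √(0.7000 × 0.5700) = 0.6317.
HTMT = 0.4517 / 0.6317 = 0.715.

0.715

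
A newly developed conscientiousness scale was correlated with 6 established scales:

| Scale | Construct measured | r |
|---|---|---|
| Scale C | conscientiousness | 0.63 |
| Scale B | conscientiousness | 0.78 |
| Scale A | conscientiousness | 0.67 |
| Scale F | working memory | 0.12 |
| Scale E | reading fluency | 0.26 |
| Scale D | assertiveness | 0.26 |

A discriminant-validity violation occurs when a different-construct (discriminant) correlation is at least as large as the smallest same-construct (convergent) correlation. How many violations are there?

0

Convergent (same construct = conscientiousness): Scale C, Scale B, Scale A.
Smallest convergent = 0.63. Discriminant values: 0.12, 0.26, 0.26; count ≥ 0.63 → 0.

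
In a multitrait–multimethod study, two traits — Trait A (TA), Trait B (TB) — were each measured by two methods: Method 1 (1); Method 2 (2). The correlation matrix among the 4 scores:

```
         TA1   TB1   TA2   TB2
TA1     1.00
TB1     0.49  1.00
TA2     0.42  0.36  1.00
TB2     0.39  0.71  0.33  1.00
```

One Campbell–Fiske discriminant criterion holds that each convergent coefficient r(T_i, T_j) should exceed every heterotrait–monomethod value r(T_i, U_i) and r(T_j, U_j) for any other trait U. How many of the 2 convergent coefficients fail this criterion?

1

Each convergent coefficient versus the relevant comparison correlations:
TA (methods 1·2): 0.42 vs {0.49, 0.33} → fail.
TB (methods 1·2): 0.71 vs {0.49, 0.33} → pass.
1 of 2 fail.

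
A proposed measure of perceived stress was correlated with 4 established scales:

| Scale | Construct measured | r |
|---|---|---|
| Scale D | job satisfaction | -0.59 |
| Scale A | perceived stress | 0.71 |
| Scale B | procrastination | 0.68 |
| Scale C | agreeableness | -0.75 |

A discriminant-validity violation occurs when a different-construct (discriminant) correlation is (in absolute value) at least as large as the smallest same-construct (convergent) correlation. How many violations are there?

1

Convergent (same construct = perceived stress): Scale A.
Smallest convergent = 0.71. Discriminant |r|: 0.59, 0.68, 0.75; count ≥ 0.71 → 1.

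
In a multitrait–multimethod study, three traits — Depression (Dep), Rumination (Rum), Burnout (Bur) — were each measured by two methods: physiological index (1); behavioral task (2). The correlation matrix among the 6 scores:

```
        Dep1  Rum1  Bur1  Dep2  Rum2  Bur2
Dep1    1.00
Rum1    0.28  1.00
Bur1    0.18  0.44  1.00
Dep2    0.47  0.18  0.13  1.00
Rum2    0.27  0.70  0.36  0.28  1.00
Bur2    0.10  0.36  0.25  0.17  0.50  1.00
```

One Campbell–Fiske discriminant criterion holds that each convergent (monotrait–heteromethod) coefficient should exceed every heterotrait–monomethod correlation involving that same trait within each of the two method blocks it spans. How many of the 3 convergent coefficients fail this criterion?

Each convergent coefficient versus the relevant comparison correlations:
Dep (methods 1·2): 0.47 vs {0.28, 0.28, 0.18, 0.17} → pass.
Rum (methods 1·2): 0.70 vs {0.28, 0.28, 0.44, 0.50} → pass.
Bur (methods 1·2): 0.25 vs {0.18, 0.17, 0.44, 0.50} → fail.
1 of 3 fail.

1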